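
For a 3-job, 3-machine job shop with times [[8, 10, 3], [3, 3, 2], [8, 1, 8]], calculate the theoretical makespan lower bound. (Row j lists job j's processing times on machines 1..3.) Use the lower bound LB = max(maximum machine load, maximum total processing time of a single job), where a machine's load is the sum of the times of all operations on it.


Machine loads:
  Machine 1: 8 + 3 + 8 = 19
  Machine 2: 10 + 3 + 1 = 14
  Machine 3: 3 + 2 + 8 = 13
Max machine load = 19
Job totals:
  Job 1: 21
  Job 2: 8
  Job 3: 17
Max job total = 21
Lower bound = max(19, 21) = 21

21


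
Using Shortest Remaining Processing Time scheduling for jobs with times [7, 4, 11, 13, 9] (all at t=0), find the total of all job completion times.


Since all jobs arrive at t=0, SRPT equals SPT ordering.
SPT order: [4, 7, 9, 11, 13]
Completion times:
  Job 1: p=4, C=4
  Job 2: p=7, C=11
  Job 3: p=9, C=20
  Job 4: p=11, C=31
  Job 5: p=13, C=44
Total completion time = 4 + 11 + 20 + 31 + 44 = 110

110


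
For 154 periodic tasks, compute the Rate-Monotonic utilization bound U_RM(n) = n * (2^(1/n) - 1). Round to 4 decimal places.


Compute 2^(1/154) = 1.0045111002
Subtract 1: 1.0045111002 - 1 = 0.0045111002
Multiply by n: 154 * 0.0045111002 = 0.6947094308
Round to 4 dp: 0.6947

0.6947


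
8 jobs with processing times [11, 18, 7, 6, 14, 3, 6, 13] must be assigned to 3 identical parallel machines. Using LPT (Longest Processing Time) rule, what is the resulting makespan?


Sort jobs in decreasing order (LPT): [18, 14, 13, 11, 7, 6, 6, 3]
Assign each job to the least loaded machine:
  Machine 1: jobs [18, 6, 3], load = 27
  Machine 2: jobs [14, 7, 6], load = 27
  Machine 3: jobs [13, 11], load = 24
Makespan = max load = 27

27


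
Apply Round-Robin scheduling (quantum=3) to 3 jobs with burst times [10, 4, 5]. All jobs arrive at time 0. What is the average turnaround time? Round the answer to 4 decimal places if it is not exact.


Time quantum = 3
Execution trace:
  J1 runs 3 units, time = 3
  J2 runs 3 units, time = 6
  J3 runs 3 units, time = 9
  J1 runs 3 units, time = 12
  J2 runs 1 units, time = 13
  J3 runs 2 units, time = 15
  J1 runs 3 units, time = 18
  J1 runs 1 units, time = 19
Finish times: [19, 13, 15]
Average turnaround = 47/3 = 15.6667

15.6667


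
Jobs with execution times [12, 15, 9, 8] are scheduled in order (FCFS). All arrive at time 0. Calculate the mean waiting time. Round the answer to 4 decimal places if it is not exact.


FCFS order (as given): [12, 15, 9, 8]
Waiting times:
  Job 1: wait = 0
  Job 2: wait = 12
  Job 3: wait = 27
  Job 4: wait = 36
Sum of waiting times = 75
Average waiting time = 75/4 = 18.75

18.75


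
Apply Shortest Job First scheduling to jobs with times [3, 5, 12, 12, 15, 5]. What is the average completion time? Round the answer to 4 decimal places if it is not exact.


SJF order (ascending): [3, 5, 5, 12, 12, 15]
Completion times:
  Job 1: burst=3, C=3
  Job 2: burst=5, C=8
  Job 3: burst=5, C=13
  Job 4: burst=12, C=25
  Job 5: burst=12, C=37
  Job 6: burst=15, C=52
Average completion = 138/6 = 23.0

23.0


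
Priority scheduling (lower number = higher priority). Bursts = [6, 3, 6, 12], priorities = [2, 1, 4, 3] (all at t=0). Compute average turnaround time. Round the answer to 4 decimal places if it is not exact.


Sort by priority (ascending = highest first):
Order: [(1, 3), (2, 6), (3, 12), (4, 6)]
Completion times:
  Priority 1, burst=3, C=3
  Priority 2, burst=6, C=9
  Priority 3, burst=12, C=21
  Priority 4, burst=6, C=27
Average turnaround = 60/4 = 15.0

15.0


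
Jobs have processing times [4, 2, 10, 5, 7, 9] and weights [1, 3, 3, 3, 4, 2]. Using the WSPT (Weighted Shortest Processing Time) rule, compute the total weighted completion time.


Compute p/w ratios and sort ascending (WSPT): [(2, 3), (5, 3), (7, 4), (10, 3), (4, 1), (9, 2)]
Compute weighted completion times:
  Job (p=2,w=3): C=2, w*C=3*2=6
  Job (p=5,w=3): C=7, w*C=3*7=21
  Job (p=7,w=4): C=14, w*C=4*14=56
  Job (p=10,w=3): C=24, w*C=3*24=72
  Job (p=4,w=1): C=28, w*C=1*28=28
  Job (p=9,w=2): C=37, w*C=2*37=74
Total weighted completion time = 257

257


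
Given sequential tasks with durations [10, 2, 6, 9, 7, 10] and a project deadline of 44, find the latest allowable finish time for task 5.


LF(activity 5) = deadline - sum of successor durations
Successors: activities 6 through 6 with durations [10]
Sum of successor durations = 10
LF = 44 - 10 = 34

34


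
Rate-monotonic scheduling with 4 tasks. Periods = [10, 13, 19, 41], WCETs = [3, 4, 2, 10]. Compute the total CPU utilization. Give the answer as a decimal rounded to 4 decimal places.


Compute individual utilizations (exact fractions):
  Task 1: C/T = 3/10 (approx. 0.3)
  Task 2: C/T = 4/13 (approx. 0.3077)
  Task 3: C/T = 2/19 (approx. 0.1053)
  Task 4: C/T = 10/41 (approx. 0.2439)
Total utilization U = 3/10 + 4/13 + 2/19 + 10/41 = 96901/101270
Rounded to 4 decimal places: U = 0.9569
RM (Liu & Layland) bound for 4 tasks = 0.756828; compare with U = 96901/101270 (approx. 0.956858)
bound < U <= 1, so the RM sufficient condition is not met (inconclusive; an exact test such as response-time analysis is needed).

0.9569


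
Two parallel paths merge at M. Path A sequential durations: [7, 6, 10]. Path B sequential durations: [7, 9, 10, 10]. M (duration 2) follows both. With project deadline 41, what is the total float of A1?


Forward pass: ES(A1) = sum of predecessors on chain A = 0
EF = ES + duration = 0 + 7 = 7
Backward pass: LF(M) = deadline = 41; LS(M) = 41 - 2 = 39
LF(A1) = LS(M) - sum(successors on chain A) = 39 - 16 = 23
LS = LF - duration = 23 - 7 = 16
Total float = LS - ES = 16 - 0 = 16

16


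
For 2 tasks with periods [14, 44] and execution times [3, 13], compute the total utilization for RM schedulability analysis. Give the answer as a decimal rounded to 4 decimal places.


Compute individual utilizations (exact fractions):
  Task 1: C/T = 3/14 (approx. 0.2143)
  Task 2: C/T = 13/44 (approx. 0.2955)
Total utilization U = 3/14 + 13/44 = 157/308
Rounded to 4 decimal places: U = 0.5097
RM (Liu & Layland) bound for 2 tasks = 0.828427; compare with U = 157/308 (approx. 0.509740)
U <= bound, so schedulable by RM sufficient condition.

0.5097


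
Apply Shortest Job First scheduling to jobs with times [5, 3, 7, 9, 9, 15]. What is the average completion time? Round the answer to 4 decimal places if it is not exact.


SJF order (ascending): [3, 5, 7, 9, 9, 15]
Completion times:
  Job 1: burst=3, C=3
  Job 2: burst=5, C=8
  Job 3: burst=7, C=15
  Job 4: burst=9, C=24
  Job 5: burst=9, C=33
  Job 6: burst=15, C=48
Average completion = 131/6 = 21.8333

21.8333


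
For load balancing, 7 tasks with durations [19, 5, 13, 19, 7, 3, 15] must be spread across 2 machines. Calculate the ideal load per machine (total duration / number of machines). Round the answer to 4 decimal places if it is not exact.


Total processing time = 19 + 5 + 13 + 19 + 7 + 3 + 15 = 81
Number of machines = 2
Ideal balanced load = 81 / 2 = 40.5

40.5


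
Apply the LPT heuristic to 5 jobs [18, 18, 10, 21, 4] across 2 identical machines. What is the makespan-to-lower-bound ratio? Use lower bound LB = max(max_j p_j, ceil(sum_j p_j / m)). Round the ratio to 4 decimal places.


LPT order: [21, 18, 18, 10, 4]
Machine loads after assignment: [35, 36]
LPT makespan = 36
Lower bound = max(max_job, ceil(total/2)) = max(21, 36) = 36
Ratio = 36 / 36 = 1.0

1.0


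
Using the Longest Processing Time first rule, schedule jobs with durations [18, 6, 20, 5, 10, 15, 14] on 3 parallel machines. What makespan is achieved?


Sort jobs in decreasing order (LPT): [20, 18, 15, 14, 10, 6, 5]
Assign each job to the least loaded machine:
  Machine 1: jobs [20, 6, 5], load = 31
  Machine 2: jobs [18, 10], load = 28
  Machine 3: jobs [15, 14], load = 29
Makespan = max load = 31

31


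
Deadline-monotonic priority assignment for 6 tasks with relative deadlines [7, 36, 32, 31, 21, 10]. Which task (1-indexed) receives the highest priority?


Sort tasks by relative deadline (ascending):
  Task 1: deadline = 7
  Task 6: deadline = 10
  Task 5: deadline = 21
  Task 4: deadline = 31
  Task 3: deadline = 32
  Task 2: deadline = 36
Priority order (highest first): [1, 6, 5, 4, 3, 2]
Highest priority task = 1

1


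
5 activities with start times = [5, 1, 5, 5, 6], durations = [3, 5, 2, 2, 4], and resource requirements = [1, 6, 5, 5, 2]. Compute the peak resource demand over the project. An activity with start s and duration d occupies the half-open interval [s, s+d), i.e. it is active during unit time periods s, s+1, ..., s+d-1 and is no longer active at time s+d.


Each activity i is active on [start_i, start_i + duration_i).
Compute total resource usage per time slot:
  t=0: active resources = [], total = 0
  t=1: active resources = [6], total = 6
  t=2: active resources = [6], total = 6
  t=3: active resources = [6], total = 6
  t=4: active resources = [6], total = 6
  t=5: active resources = [1, 6, 5, 5], total = 17
  t=6: active resources = [1, 5, 5, 2], total = 13
  t=7: active resources = [1, 2], total = 3
  t=8: active resources = [2], total = 2
  t=9: active resources = [2], total = 2
Peak resource demand = 17

17


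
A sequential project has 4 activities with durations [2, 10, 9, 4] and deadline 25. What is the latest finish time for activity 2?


LF(activity 2) = deadline - sum of successor durations
Successors: activities 3 through 4 with durations [9, 4]
Sum of successor durations = 13
LF = 25 - 13 = 12

12


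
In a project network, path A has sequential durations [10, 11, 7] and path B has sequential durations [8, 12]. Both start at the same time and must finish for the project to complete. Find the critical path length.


Path A total = 10 + 11 + 7 = 28
Path B total = 8 + 12 = 20
Critical path = longest path = max(28, 20) = 28

28


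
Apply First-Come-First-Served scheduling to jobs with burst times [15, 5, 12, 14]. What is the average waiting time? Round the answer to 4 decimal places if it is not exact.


FCFS order (as given): [15, 5, 12, 14]
Waiting times:
  Job 1: wait = 0
  Job 2: wait = 15
  Job 3: wait = 20
  Job 4: wait = 32
Sum of waiting times = 67
Average waiting time = 67/4 = 16.75

16.75


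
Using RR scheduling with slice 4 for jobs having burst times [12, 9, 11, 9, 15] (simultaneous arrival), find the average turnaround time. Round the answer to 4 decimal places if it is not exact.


Time quantum = 4
Execution trace:
  J1 runs 4 units, time = 4
  J2 runs 4 units, time = 8
  J3 runs 4 units, time = 12
  J4 runs 4 units, time = 16
  J5 runs 4 units, time = 20
  J1 runs 4 units, time = 24
  J2 runs 4 units, time = 28
  J3 runs 4 units, time = 32
  J4 runs 4 units, time = 36
  J5 runs 4 units, time = 40
  J1 runs 4 units, time = 44
  J2 runs 1 units, time = 45
  J3 runs 3 units, time = 48
  J4 runs 1 units, time = 49
  J5 runs 4 units, time = 53
  J5 runs 3 units, time = 56
Finish times: [44, 45, 48, 49, 56]
Average turnaround = 242/5 = 48.4

48.4


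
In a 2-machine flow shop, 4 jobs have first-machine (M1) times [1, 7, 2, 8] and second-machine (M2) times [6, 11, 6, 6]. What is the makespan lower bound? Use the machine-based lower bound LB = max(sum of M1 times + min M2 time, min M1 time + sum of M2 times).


LB1 = sum(M1 times) + min(M2 times) = 18 + 6 = 24
LB2 = min(M1 times) + sum(M2 times) = 1 + 29 = 30
Lower bound = max(LB1, LB2) = max(24, 30) = 30

30


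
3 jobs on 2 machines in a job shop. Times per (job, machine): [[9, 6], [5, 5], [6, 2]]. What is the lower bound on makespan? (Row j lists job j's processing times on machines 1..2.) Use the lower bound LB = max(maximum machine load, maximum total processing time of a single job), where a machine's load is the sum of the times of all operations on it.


Machine loads:
  Machine 1: 9 + 5 + 6 = 20
  Machine 2: 6 + 5 + 2 = 13
Max machine load = 20
Job totals:
  Job 1: 15
  Job 2: 10
  Job 3: 8
Max job total = 15
Lower bound = max(20, 15) = 20

20


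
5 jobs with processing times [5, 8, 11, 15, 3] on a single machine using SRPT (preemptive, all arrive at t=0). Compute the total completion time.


Since all jobs arrive at t=0, SRPT equals SPT ordering.
SPT order: [3, 5, 8, 11, 15]
Completion times:
  Job 1: p=3, C=3
  Job 2: p=5, C=8
  Job 3: p=8, C=16
  Job 4: p=11, C=27
  Job 5: p=15, C=42
Total completion time = 3 + 8 + 16 + 27 + 42 = 96

96


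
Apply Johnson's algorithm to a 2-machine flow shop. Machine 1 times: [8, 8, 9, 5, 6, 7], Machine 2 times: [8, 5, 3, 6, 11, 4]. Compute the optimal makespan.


Apply Johnson's rule:
  Group 1 (a <= b): [(4, 5, 6), (5, 6, 11), (1, 8, 8)]
  Group 2 (a > b): [(2, 8, 5), (6, 7, 4), (3, 9, 3)]
Optimal job order: [4, 5, 1, 2, 6, 3]
Schedule:
  Job 4: M1 done at 5, M2 done at 11
  Job 5: M1 done at 11, M2 done at 22
  Job 1: M1 done at 19, M2 done at 30
  Job 2: M1 done at 27, M2 done at 35
  Job 6: M1 done at 34, M2 done at 39
  Job 3: M1 done at 43, M2 done at 46
Makespan = 46

46


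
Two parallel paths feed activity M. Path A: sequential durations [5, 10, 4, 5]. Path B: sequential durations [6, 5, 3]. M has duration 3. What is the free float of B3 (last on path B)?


ES(B3) = sum of predecessors on chain B = 11
EF(B3) = ES + duration = 11 + 3 = 14
Successor of B3 is M. ES(M) = max(sum(A), sum(B)) = max(24, 14) = 24
Free float = ES(successor) - EF(current) = 24 - 14 = 10

10


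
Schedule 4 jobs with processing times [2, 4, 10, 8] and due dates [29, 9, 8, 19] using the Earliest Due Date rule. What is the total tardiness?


Sort by due date (EDD order): [(10, 8), (4, 9), (8, 19), (2, 29)]
Compute completion times and tardiness:
  Job 1: p=10, d=8, C=10, tardiness=max(0,10-8)=2
  Job 2: p=4, d=9, C=14, tardiness=max(0,14-9)=5
  Job 3: p=8, d=19, C=22, tardiness=max(0,22-19)=3
  Job 4: p=2, d=29, C=24, tardiness=max(0,24-29)=0
Total tardiness = 10

10


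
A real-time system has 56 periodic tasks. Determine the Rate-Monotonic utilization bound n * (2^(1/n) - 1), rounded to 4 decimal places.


Compute 2^(1/56) = 1.0124545481
Subtract 1: 1.0124545481 - 1 = 0.0124545481
Multiply by n: 56 * 0.0124545481 = 0.6974546936
Round to 4 dp: 0.6975

0.6975


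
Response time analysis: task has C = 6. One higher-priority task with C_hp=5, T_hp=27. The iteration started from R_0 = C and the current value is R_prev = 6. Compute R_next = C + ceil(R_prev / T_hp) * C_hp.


R_next = C + ceil(R_prev / T_hp) * C_hp
ceil(6 / 27) = ceil(0.2222) = 1
Interference = 1 * 5 = 5
R_next = 6 + 5 = 11

11


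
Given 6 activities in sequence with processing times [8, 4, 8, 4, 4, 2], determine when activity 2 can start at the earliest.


Activity 2 starts after activities 1 through 1 complete.
Predecessor durations: [8]
ES = 8 = 8

8


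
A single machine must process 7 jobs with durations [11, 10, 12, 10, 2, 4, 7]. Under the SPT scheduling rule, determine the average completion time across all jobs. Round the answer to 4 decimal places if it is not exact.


Sort jobs by processing time (SPT order): [2, 4, 7, 10, 10, 11, 12]
Compute completion times sequentially:
  Job 1: processing = 2, completes at 2
  Job 2: processing = 4, completes at 6
  Job 3: processing = 7, completes at 13
  Job 4: processing = 10, completes at 23
  Job 5: processing = 10, completes at 33
  Job 6: processing = 11, completes at 44
  Job 7: processing = 12, completes at 56
Sum of completion times = 177
Average completion time = 177/7 = 25.2857

25.2857


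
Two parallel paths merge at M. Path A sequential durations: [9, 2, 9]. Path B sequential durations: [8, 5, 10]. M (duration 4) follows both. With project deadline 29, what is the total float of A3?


Forward pass: ES(A3) = sum of predecessors on chain A = 11
EF = ES + duration = 11 + 9 = 20
Backward pass: LF(M) = deadline = 29; LS(M) = 29 - 4 = 25
LF(A3) = LS(M) - sum(successors on chain A) = 25 - 0 = 25
LS = LF - duration = 25 - 9 = 16
Total float = LS - ES = 16 - 11 = 5

5


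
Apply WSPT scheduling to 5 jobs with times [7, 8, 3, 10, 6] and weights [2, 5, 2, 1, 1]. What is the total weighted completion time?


Compute p/w ratios and sort ascending (WSPT): [(3, 2), (8, 5), (7, 2), (6, 1), (10, 1)]
Compute weighted completion times:
  Job (p=3,w=2): C=3, w*C=2*3=6
  Job (p=8,w=5): C=11, w*C=5*11=55
  Job (p=7,w=2): C=18, w*C=2*18=36
  Job (p=6,w=1): C=24, w*C=1*24=24
  Job (p=10,w=1): C=34, w*C=1*34=34
Total weighted completion time = 155

155


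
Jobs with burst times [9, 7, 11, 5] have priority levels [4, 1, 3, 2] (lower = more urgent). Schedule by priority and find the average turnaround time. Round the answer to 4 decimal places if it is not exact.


Sort by priority (ascending = highest first):
Order: [(1, 7), (2, 5), (3, 11), (4, 9)]
Completion times:
  Priority 1, burst=7, C=7
  Priority 2, burst=5, C=12
  Priority 3, burst=11, C=23
  Priority 4, burst=9, C=32
Average turnaround = 74/4 = 18.5

18.5


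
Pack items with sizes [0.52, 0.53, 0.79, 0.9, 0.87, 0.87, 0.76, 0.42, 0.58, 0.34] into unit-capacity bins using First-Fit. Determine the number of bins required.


Place items sequentially using First-Fit:
  Item 0.52 -> new Bin 1
  Item 0.53 -> new Bin 2
  Item 0.79 -> new Bin 3
  Item 0.9 -> new Bin 4
  Item 0.87 -> new Bin 5
  Item 0.87 -> new Bin 6
  Item 0.76 -> new Bin 7
  Item 0.42 -> Bin 1 (now 0.94)
  Item 0.58 -> new Bin 8
  Item 0.34 -> Bin 2 (now 0.87)
Total bins used = 8

8


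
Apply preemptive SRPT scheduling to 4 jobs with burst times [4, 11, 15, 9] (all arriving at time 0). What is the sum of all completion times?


Since all jobs arrive at t=0, SRPT equals SPT ordering.
SPT order: [4, 9, 11, 15]
Completion times:
  Job 1: p=4, C=4
  Job 2: p=9, C=13
  Job 3: p=11, C=24
  Job 4: p=15, C=39
Total completion time = 4 + 13 + 24 + 39 = 80

80


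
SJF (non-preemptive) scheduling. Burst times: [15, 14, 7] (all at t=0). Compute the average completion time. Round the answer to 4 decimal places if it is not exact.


SJF order (ascending): [7, 14, 15]
Completion times:
  Job 1: burst=7, C=7
  Job 2: burst=14, C=21
  Job 3: burst=15, C=36
Average completion = 64/3 = 21.3333

21.3333


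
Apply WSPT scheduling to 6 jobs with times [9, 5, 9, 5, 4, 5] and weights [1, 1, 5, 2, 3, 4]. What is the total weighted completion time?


Compute p/w ratios and sort ascending (WSPT): [(5, 4), (4, 3), (9, 5), (5, 2), (5, 1), (9, 1)]
Compute weighted completion times:
  Job (p=5,w=4): C=5, w*C=4*5=20
  Job (p=4,w=3): C=9, w*C=3*9=27
  Job (p=9,w=5): C=18, w*C=5*18=90
  Job (p=5,w=2): C=23, w*C=2*23=46
  Job (p=5,w=1): C=28, w*C=1*28=28
  Job (p=9,w=1): C=37, w*C=1*37=37
Total weighted completion time = 248

248


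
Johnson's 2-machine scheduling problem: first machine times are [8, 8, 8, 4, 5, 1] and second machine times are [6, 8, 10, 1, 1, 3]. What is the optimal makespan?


Apply Johnson's rule:
  Group 1 (a <= b): [(6, 1, 3), (2, 8, 8), (3, 8, 10)]
  Group 2 (a > b): [(1, 8, 6), (4, 4, 1), (5, 5, 1)]
Optimal job order: [6, 2, 3, 1, 4, 5]
Schedule:
  Job 6: M1 done at 1, M2 done at 4
  Job 2: M1 done at 9, M2 done at 17
  Job 3: M1 done at 17, M2 done at 27
  Job 1: M1 done at 25, M2 done at 33
  Job 4: M1 done at 29, M2 done at 34
  Job 5: M1 done at 34, M2 done at 35
Makespan = 35

35


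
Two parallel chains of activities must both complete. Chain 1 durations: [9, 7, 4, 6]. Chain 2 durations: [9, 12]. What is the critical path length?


Path A total = 9 + 7 + 4 + 6 = 26
Path B total = 9 + 12 = 21
Critical path = longest path = max(26, 21) = 26

26


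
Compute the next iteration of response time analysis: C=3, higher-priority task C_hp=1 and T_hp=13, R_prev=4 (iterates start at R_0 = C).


R_next = C + ceil(R_prev / T_hp) * C_hp
ceil(4 / 13) = ceil(0.3077) = 1
Interference = 1 * 1 = 1
R_next = 3 + 1 = 4
R_next = R_prev, so the iteration has converged (response time = 4).

4


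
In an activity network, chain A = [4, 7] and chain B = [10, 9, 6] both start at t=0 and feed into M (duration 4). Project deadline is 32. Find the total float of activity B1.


Forward pass: ES(B1) = sum of predecessors on chain B = 0
EF = ES + duration = 0 + 10 = 10
Backward pass: LF(M) = deadline = 32; LS(M) = 32 - 4 = 28
LF(B1) = LS(M) - sum(successors on chain B) = 28 - 15 = 13
LS = LF - duration = 13 - 10 = 3
Total float = LS - ES = 3 - 0 = 3

3


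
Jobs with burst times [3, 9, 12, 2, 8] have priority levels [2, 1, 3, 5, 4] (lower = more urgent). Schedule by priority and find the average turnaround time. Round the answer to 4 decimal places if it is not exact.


Sort by priority (ascending = highest first):
Order: [(1, 9), (2, 3), (3, 12), (4, 8), (5, 2)]
Completion times:
  Priority 1, burst=9, C=9
  Priority 2, burst=3, C=12
  Priority 3, burst=12, C=24
  Priority 4, burst=8, C=32
  Priority 5, burst=2, C=34
Average turnaround = 111/5 = 22.2

22.2


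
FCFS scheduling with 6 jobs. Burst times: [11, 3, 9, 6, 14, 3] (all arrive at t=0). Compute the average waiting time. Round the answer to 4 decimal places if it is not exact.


FCFS order (as given): [11, 3, 9, 6, 14, 3]
Waiting times:
  Job 1: wait = 0
  Job 2: wait = 11
  Job 3: wait = 14
  Job 4: wait = 23
  Job 5: wait = 29
  Job 6: wait = 43
Sum of waiting times = 120
Average waiting time = 120/6 = 20.0

20.0


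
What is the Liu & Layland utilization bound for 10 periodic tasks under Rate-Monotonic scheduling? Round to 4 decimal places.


Compute 2^(1/10) = 1.0717734625
Subtract 1: 1.0717734625 - 1 = 0.0717734625
Multiply by n: 10 * 0.0717734625 = 0.7177346250
Round to 4 dp: 0.7177

0.7177


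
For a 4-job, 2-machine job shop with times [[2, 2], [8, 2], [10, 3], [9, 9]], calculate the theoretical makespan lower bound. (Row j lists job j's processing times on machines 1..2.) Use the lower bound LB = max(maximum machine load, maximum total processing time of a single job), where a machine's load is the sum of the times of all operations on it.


Machine loads:
  Machine 1: 2 + 8 + 10 + 9 = 29
  Machine 2: 2 + 2 + 3 + 9 = 16
Max machine load = 29
Job totals:
  Job 1: 4
  Job 2: 10
  Job 3: 13
  Job 4: 18
Max job total = 18
Lower bound = max(29, 18) = 29

29


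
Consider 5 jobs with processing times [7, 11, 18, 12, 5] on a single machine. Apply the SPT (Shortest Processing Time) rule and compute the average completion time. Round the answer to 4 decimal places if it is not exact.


Sort jobs by processing time (SPT order): [5, 7, 11, 12, 18]
Compute completion times sequentially:
  Job 1: processing = 5, completes at 5
  Job 2: processing = 7, completes at 12
  Job 3: processing = 11, completes at 23
  Job 4: processing = 12, completes at 35
  Job 5: processing = 18, completes at 53
Sum of completion times = 128
Average completion time = 128/5 = 25.6

25.6


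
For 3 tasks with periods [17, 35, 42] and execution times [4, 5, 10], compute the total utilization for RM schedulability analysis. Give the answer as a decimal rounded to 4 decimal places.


Compute individual utilizations (exact fractions):
  Task 1: C/T = 4/17 (approx. 0.2353)
  Task 2: C/T = 5/35 = 1/7 (approx. 0.1429)
  Task 3: C/T = 10/42 = 5/21 (approx. 0.2381)
Total utilization U = 4/17 + 1/7 + 5/21 = 220/357
Rounded to 4 decimal places: U = 0.6162
RM (Liu & Layland) bound for 3 tasks = 0.779763; compare with U = 220/357 (approx. 0.616246)
U <= bound, so schedulable by RM sufficient condition.

0.6162


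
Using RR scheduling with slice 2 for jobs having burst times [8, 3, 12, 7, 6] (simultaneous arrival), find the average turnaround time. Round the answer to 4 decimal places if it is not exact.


Time quantum = 2
Execution trace:
  J1 runs 2 units, time = 2
  J2 runs 2 units, time = 4
  J3 runs 2 units, time = 6
  J4 runs 2 units, time = 8
  J5 runs 2 units, time = 10
  J1 runs 2 units, time = 12
  J2 runs 1 units, time = 13
  J3 runs 2 units, time = 15
  J4 runs 2 units, time = 17
  J5 runs 2 units, time = 19
  J1 runs 2 units, time = 21
  J3 runs 2 units, time = 23
  J4 runs 2 units, time = 25
  J5 runs 2 units, time = 27
  J1 runs 2 units, time = 29
  J3 runs 2 units, time = 31
  J4 runs 1 units, time = 32
  J3 runs 2 units, time = 34
  J3 runs 2 units, time = 36
Finish times: [29, 13, 36, 32, 27]
Average turnaround = 137/5 = 27.4

27.4


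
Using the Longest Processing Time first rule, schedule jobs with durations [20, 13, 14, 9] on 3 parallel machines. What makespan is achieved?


Sort jobs in decreasing order (LPT): [20, 14, 13, 9]
Assign each job to the least loaded machine:
  Machine 1: jobs [20], load = 20
  Machine 2: jobs [14], load = 14
  Machine 3: jobs [13, 9], load = 22
Makespan = max load = 22

22


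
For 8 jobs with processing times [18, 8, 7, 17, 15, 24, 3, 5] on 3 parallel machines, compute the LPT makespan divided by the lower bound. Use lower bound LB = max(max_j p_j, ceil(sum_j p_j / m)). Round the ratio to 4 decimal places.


LPT order: [24, 18, 17, 15, 8, 7, 5, 3]
Machine loads after assignment: [34, 31, 32]
LPT makespan = 34
Lower bound = max(max_job, ceil(total/3)) = max(24, 33) = 33
Ratio = 34 / 33 = 1.0303

1.0303


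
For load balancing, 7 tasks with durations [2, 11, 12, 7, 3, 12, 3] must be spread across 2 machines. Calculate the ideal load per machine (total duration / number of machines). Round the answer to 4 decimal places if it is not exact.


Total processing time = 2 + 11 + 12 + 7 + 3 + 12 + 3 = 50
Number of machines = 2
Ideal balanced load = 50 / 2 = 25.0

25.0


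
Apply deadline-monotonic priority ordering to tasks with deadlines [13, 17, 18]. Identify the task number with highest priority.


Sort tasks by relative deadline (ascending):
  Task 1: deadline = 13
  Task 2: deadline = 17
  Task 3: deadline = 18
Priority order (highest first): [1, 2, 3]
Highest priority task = 1

1


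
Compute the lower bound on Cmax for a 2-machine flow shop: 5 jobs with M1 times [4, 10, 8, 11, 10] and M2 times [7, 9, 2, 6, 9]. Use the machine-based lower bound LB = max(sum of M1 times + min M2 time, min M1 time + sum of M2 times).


LB1 = sum(M1 times) + min(M2 times) = 43 + 2 = 45
LB2 = min(M1 times) + sum(M2 times) = 4 + 33 = 37
Lower bound = max(LB1, LB2) = max(45, 37) = 45

45


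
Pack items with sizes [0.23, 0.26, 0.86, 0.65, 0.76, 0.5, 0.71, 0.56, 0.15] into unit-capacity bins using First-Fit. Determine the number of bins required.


Place items sequentially using First-Fit:
  Item 0.23 -> new Bin 1
  Item 0.26 -> Bin 1 (now 0.49)
  Item 0.86 -> new Bin 2
  Item 0.65 -> new Bin 3
  Item 0.76 -> new Bin 4
  Item 0.5 -> Bin 1 (now 0.99)
  Item 0.71 -> new Bin 5
  Item 0.56 -> new Bin 6
  Item 0.15 -> Bin 3 (now 0.8)
Total bins used = 6

6


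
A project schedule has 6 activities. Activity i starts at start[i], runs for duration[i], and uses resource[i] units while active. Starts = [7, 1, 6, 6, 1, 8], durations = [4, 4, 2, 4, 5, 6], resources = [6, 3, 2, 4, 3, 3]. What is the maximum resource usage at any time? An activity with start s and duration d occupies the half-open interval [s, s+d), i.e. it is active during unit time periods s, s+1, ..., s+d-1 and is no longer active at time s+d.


Each activity i is active on [start_i, start_i + duration_i).
Compute total resource usage per time slot:
  t=0: active resources = [], total = 0
  t=1: active resources = [3, 3], total = 6
  t=2: active resources = [3, 3], total = 6
  t=3: active resources = [3, 3], total = 6
  t=4: active resources = [3, 3], total = 6
  t=5: active resources = [3], total = 3
  t=6: active resources = [2, 4], total = 6
  t=7: active resources = [6, 2, 4], total = 12
  t=8: active resources = [6, 4, 3], total = 13
  t=9: active resources = [6, 4, 3], total = 13
  t=10: active resources = [6, 3], total = 9
  t=11: active resources = [3], total = 3
  t=12: active resources = [3], total = 3
  t=13: active resources = [3], total = 3
Peak resource demand = 13

13


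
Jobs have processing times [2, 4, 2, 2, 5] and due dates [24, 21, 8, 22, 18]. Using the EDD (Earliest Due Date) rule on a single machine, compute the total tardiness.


Sort by due date (EDD order): [(2, 8), (5, 18), (4, 21), (2, 22), (2, 24)]
Compute completion times and tardiness:
  Job 1: p=2, d=8, C=2, tardiness=max(0,2-8)=0
  Job 2: p=5, d=18, C=7, tardiness=max(0,7-18)=0
  Job 3: p=4, d=21, C=11, tardiness=max(0,11-21)=0
  Job 4: p=2, d=22, C=13, tardiness=max(0,13-22)=0
  Job 5: p=2, d=24, C=15, tardiness=max(0,15-24)=0
Total tardiness = 0

0


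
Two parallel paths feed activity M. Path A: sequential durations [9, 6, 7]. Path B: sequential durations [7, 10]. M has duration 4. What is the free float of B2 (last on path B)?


ES(B2) = sum of predecessors on chain B = 7
EF(B2) = ES + duration = 7 + 10 = 17
Successor of B2 is M. ES(M) = max(sum(A), sum(B)) = max(22, 17) = 22
Free float = ES(successor) - EF(current) = 22 - 17 = 5

5


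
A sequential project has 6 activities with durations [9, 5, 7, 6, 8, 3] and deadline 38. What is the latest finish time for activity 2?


LF(activity 2) = deadline - sum of successor durations
Successors: activities 3 through 6 with durations [7, 6, 8, 3]
Sum of successor durations = 24
LF = 38 - 24 = 14

14


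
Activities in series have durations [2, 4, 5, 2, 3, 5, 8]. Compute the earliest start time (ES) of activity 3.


Activity 3 starts after activities 1 through 2 complete.
Predecessor durations: [2, 4]
ES = 2 + 4 = 6

6


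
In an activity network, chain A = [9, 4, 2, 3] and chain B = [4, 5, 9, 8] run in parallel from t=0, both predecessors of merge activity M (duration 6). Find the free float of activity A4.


ES(A4) = sum of predecessors on chain A = 15
EF(A4) = ES + duration = 15 + 3 = 18
Successor of A4 is M. ES(M) = max(sum(A), sum(B)) = max(18, 26) = 26
Free float = ES(successor) - EF(current) = 26 - 18 = 8

8


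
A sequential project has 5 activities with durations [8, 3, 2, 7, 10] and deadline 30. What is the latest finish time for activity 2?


LF(activity 2) = deadline - sum of successor durations
Successors: activities 3 through 5 with durations [2, 7, 10]
Sum of successor durations = 19
LF = 30 - 19 = 11

11


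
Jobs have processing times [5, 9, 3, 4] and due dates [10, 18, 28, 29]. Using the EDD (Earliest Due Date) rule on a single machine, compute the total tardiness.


Sort by due date (EDD order): [(5, 10), (9, 18), (3, 28), (4, 29)]
Compute completion times and tardiness:
  Job 1: p=5, d=10, C=5, tardiness=max(0,5-10)=0
  Job 2: p=9, d=18, C=14, tardiness=max(0,14-18)=0
  Job 3: p=3, d=28, C=17, tardiness=max(0,17-28)=0
  Job 4: p=4, d=29, C=21, tardiness=max(0,21-29)=0
Total tardiness = 0

0


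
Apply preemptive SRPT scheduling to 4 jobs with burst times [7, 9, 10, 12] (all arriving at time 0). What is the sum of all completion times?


Since all jobs arrive at t=0, SRPT equals SPT ordering.
SPT order: [7, 9, 10, 12]
Completion times:
  Job 1: p=7, C=7
  Job 2: p=9, C=16
  Job 3: p=10, C=26
  Job 4: p=12, C=38
Total completion time = 7 + 16 + 26 + 38 = 87

87


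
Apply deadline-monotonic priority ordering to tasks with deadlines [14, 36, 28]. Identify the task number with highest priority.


Sort tasks by relative deadline (ascending):
  Task 1: deadline = 14
  Task 3: deadline = 28
  Task 2: deadline = 36
Priority order (highest first): [1, 3, 2]
Highest priority task = 1

1


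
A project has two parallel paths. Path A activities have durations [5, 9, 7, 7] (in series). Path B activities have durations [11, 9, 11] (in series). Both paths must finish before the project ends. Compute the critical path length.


Path A total = 5 + 9 + 7 + 7 = 28
Path B total = 11 + 9 + 11 = 31
Critical path = longest path = max(28, 31) = 31

31


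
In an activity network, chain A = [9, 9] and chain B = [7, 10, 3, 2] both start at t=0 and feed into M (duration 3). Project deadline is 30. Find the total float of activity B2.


Forward pass: ES(B2) = sum of predecessors on chain B = 7
EF = ES + duration = 7 + 10 = 17
Backward pass: LF(M) = deadline = 30; LS(M) = 30 - 3 = 27
LF(B2) = LS(M) - sum(successors on chain B) = 27 - 5 = 22
LS = LF - duration = 22 - 10 = 12
Total float = LS - ES = 12 - 7 = 5

5


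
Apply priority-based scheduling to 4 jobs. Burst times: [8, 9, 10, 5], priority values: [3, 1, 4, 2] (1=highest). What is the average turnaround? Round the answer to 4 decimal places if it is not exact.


Sort by priority (ascending = highest first):
Order: [(1, 9), (2, 5), (3, 8), (4, 10)]
Completion times:
  Priority 1, burst=9, C=9
  Priority 2, burst=5, C=14
  Priority 3, burst=8, C=22
  Priority 4, burst=10, C=32
Average turnaround = 77/4 = 19.25

19.25


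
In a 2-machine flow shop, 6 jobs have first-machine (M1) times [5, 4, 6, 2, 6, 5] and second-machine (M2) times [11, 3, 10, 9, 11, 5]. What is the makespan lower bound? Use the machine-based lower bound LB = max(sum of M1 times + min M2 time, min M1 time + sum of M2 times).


LB1 = sum(M1 times) + min(M2 times) = 28 + 3 = 31
LB2 = min(M1 times) + sum(M2 times) = 2 + 49 = 51
Lower bound = max(LB1, LB2) = max(31, 51) = 51

51


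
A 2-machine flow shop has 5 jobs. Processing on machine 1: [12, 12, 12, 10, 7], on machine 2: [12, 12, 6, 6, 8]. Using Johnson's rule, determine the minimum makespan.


Apply Johnson's rule:
  Group 1 (a <= b): [(5, 7, 8), (1, 12, 12), (2, 12, 12)]
  Group 2 (a > b): [(3, 12, 6), (4, 10, 6)]
Optimal job order: [5, 1, 2, 3, 4]
Schedule:
  Job 5: M1 done at 7, M2 done at 15
  Job 1: M1 done at 19, M2 done at 31
  Job 2: M1 done at 31, M2 done at 43
  Job 3: M1 done at 43, M2 done at 49
  Job 4: M1 done at 53, M2 done at 59
Makespan = 59

59


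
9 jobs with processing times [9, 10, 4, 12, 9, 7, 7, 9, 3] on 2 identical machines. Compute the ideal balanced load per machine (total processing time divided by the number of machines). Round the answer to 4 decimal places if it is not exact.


Total processing time = 9 + 10 + 4 + 12 + 9 + 7 + 7 + 9 + 3 = 70
Number of machines = 2
Ideal balanced load = 70 / 2 = 35.0

35.0


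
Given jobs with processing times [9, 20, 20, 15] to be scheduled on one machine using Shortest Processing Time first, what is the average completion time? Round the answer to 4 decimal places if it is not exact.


Sort jobs by processing time (SPT order): [9, 15, 20, 20]
Compute completion times sequentially:
  Job 1: processing = 9, completes at 9
  Job 2: processing = 15, completes at 24
  Job 3: processing = 20, completes at 44
  Job 4: processing = 20, completes at 64
Sum of completion times = 141
Average completion time = 141/4 = 35.25

35.25


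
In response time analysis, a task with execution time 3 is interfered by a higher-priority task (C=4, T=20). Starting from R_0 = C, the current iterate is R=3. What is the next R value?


R_next = C + ceil(R_prev / T_hp) * C_hp
ceil(3 / 20) = ceil(0.15) = 1
Interference = 1 * 4 = 4
R_next = 3 + 4 = 7

7


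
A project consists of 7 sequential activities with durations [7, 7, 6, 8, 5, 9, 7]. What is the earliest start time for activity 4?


Activity 4 starts after activities 1 through 3 complete.
Predecessor durations: [7, 7, 6]
ES = 7 + 7 + 6 = 20

20


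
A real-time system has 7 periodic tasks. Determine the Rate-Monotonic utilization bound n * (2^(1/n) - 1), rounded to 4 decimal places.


Compute 2^(1/7) = 1.1040895137
Subtract 1: 1.1040895137 - 1 = 0.1040895137
Multiply by n: 7 * 0.1040895137 = 0.7286265959
Round to 4 dp: 0.7286

0.7286


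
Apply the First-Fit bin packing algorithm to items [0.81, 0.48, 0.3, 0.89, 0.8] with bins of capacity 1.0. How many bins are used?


Place items sequentially using First-Fit:
  Item 0.81 -> new Bin 1
  Item 0.48 -> new Bin 2
  Item 0.3 -> Bin 2 (now 0.78)
  Item 0.89 -> new Bin 3
  Item 0.8 -> new Bin 4
Total bins used = 4

4


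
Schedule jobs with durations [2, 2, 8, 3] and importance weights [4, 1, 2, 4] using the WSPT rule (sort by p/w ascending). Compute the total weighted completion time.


Compute p/w ratios and sort ascending (WSPT): [(2, 4), (3, 4), (2, 1), (8, 2)]
Compute weighted completion times:
  Job (p=2,w=4): C=2, w*C=4*2=8
  Job (p=3,w=4): C=5, w*C=4*5=20
  Job (p=2,w=1): C=7, w*C=1*7=7
  Job (p=8,w=2): C=15, w*C=2*15=30
Total weighted completion time = 65

65


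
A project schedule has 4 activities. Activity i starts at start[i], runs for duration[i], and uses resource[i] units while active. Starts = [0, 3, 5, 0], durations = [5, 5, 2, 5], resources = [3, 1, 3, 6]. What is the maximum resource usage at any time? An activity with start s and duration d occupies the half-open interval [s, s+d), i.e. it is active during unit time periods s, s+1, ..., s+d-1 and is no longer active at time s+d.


Each activity i is active on [start_i, start_i + duration_i).
Compute total resource usage per time slot:
  t=0: active resources = [3, 6], total = 9
  t=1: active resources = [3, 6], total = 9
  t=2: active resources = [3, 6], total = 9
  t=3: active resources = [3, 1, 6], total = 10
  t=4: active resources = [3, 1, 6], total = 10
  t=5: active resources = [1, 3], total = 4
  t=6: active resources = [1, 3], total = 4
  t=7: active resources = [1], total = 1
Peak resource demand = 10

10


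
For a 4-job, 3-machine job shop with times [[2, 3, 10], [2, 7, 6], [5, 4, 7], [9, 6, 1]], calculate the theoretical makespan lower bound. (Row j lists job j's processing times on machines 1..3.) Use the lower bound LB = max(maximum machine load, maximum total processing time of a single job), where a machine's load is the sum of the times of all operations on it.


Machine loads:
  Machine 1: 2 + 2 + 5 + 9 = 18
  Machine 2: 3 + 7 + 4 + 6 = 20
  Machine 3: 10 + 6 + 7 + 1 = 24
Max machine load = 24
Job totals:
  Job 1: 15
  Job 2: 15
  Job 3: 16
  Job 4: 16
Max job total = 16
Lower bound = max(24, 16) = 24

24


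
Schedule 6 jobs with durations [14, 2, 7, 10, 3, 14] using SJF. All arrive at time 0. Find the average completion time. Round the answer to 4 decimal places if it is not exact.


SJF order (ascending): [2, 3, 7, 10, 14, 14]
Completion times:
  Job 1: burst=2, C=2
  Job 2: burst=3, C=5
  Job 3: burst=7, C=12
  Job 4: burst=10, C=22
  Job 5: burst=14, C=36
  Job 6: burst=14, C=50
Average completion = 127/6 = 21.1667

21.1667


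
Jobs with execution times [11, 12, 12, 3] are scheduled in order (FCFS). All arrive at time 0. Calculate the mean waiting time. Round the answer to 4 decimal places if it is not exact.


FCFS order (as given): [11, 12, 12, 3]
Waiting times:
  Job 1: wait = 0
  Job 2: wait = 11
  Job 3: wait = 23
  Job 4: wait = 35
Sum of waiting times = 69
Average waiting time = 69/4 = 17.25

17.25


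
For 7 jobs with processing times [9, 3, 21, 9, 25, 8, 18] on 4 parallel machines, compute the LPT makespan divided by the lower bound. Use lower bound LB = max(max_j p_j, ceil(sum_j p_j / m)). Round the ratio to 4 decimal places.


LPT order: [25, 21, 18, 9, 9, 8, 3]
Machine loads after assignment: [25, 21, 26, 21]
LPT makespan = 26
Lower bound = max(max_job, ceil(total/4)) = max(25, 24) = 25
Ratio = 26 / 25 = 1.04

1.04


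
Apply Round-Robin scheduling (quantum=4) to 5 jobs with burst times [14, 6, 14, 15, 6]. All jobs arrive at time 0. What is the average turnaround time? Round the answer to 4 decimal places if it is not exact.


Time quantum = 4
Execution trace:
  J1 runs 4 units, time = 4
  J2 runs 4 units, time = 8
  J3 runs 4 units, time = 12
  J4 runs 4 units, time = 16
  J5 runs 4 units, time = 20
  J1 runs 4 units, time = 24
  J2 runs 2 units, time = 26
  J3 runs 4 units, time = 30
  J4 runs 4 units, time = 34
  J5 runs 2 units, time = 36
  J1 runs 4 units, time = 40
  J3 runs 4 units, time = 44
  J4 runs 4 units, time = 48
  J1 runs 2 units, time = 50
  J3 runs 2 units, time = 52
  J4 runs 3 units, time = 55
Finish times: [50, 26, 52, 55, 36]
Average turnaround = 219/5 = 43.8

43.8


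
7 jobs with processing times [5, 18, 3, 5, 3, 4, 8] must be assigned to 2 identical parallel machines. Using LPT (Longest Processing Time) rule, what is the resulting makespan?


Sort jobs in decreasing order (LPT): [18, 8, 5, 5, 4, 3, 3]
Assign each job to the least loaded machine:
  Machine 1: jobs [18, 4], load = 22
  Machine 2: jobs [8, 5, 5, 3, 3], load = 24
Makespan = max load = 24

24
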